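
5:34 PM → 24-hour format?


Input: 5:34 PM
PM: 5 + 12 = 17

17:34


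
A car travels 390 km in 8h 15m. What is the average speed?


47.3 km/h

Distance: 390 km
Time: 8h 15m = 495 min = 495/60 = 33/4 hours
Speed = 390 ÷ (33/4) = 390 × 4 / 33 = 1560/33 ≈ 47.3 km/h


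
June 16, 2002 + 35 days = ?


Start: June 16, 2002
Add 35 days
June 16 → July 1: 30 - 16 + 1 = 15 days (35 - 15 = 20 left)
July 1 + 20 = July 21, 2002

July 21, 2002


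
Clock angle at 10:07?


Hour hand = 10×30 + 7×0.5 = 303.5°
Minute hand = 7×6 = 42°
Difference = |303.5 - 42| = 261.5°
Since > 180°: 360 - 261.5 = 98.5°

98.5°


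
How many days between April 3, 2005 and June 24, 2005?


82 days

From April 3, 2005 to June 24, 2005
Rest of April 2005: 30 - 3 = 27
Full months: May 31
Days into June 2005: 24
Total = 27 + 31 + 24 = 82 days


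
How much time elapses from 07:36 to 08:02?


0h 26m

End time in minutes: 8×60 + 2 = 482
Start time in minutes: 7×60 + 36 = 456
Difference = 482 - 456 = 26 minutes
= 0 hours 26 minutes


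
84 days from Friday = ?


Friday

Start: Friday (index 4)
(4 + 84) mod 7
= 88 mod 7
= 4
Index 4 → Friday


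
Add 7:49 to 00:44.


Start: 44 minutes from midnight
Add: 469 minutes
Total: 513 minutes
Hours: 513 ÷ 60 = 8 remainder 33

08:33


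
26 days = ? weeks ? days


Weeks: 26 ÷ 7 = 3 remainder 5

3 weeks 5 days


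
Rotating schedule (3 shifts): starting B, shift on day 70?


Shift B

Shifts: A, B, C
Start: B (index 1)
Day 70: (1 + 70 - 1) mod 3
= 70 mod 3
= 1
Index 1 → shift B


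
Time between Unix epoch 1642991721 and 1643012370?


Difference = 1643012370 - 1642991721 = 20649 seconds
In hours: 20649 / 3600 ≈ 5.7
In days: 20649 / 86400 ≈ 0.24

20649 seconds (5.7 hours / 0.24 days)


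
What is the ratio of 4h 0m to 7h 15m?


16:29 (0.55)

Duration 1: 240 minutes
Duration 2: 435 minutes
Ratio = 240:435
GCD = 15
Simplified = 16:29
As a decimal: 16/29 ≈ 0.55


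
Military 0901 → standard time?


9:01 AM

Hour: 9
9 < 12 → AM


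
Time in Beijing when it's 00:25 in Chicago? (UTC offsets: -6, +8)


14:25

Time difference = UTC+8 - UTC-6 = +14 hours
New hour = (0 + 14) mod 24
= 14 mod 24 = 14
Minutes unchanged → 14:25


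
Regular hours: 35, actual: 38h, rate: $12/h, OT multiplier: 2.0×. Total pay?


Regular: 35h × $12 = $420.00
Overtime: 38 - 35 = 3h
OT pay: 3h × $12 × 2.0 = $72.00
Total = $420.00 + $72.00 = $492.00

$492.00


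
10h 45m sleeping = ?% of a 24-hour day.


Time: 645 minutes
Day: 1440 minutes
Percentage = (645/1440) × 100 ≈ 44.8%

44.8%


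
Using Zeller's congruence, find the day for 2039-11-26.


Saturday

Zeller's congruence:
q=26, m=11, k=39, j=20
h = (26 + ⌊13×12/5⌋ + 39 + ⌊39/4⌋ + ⌊20/4⌋ - 2×20) mod 7
= (26 + 31 + 39 + 9 + 5 - 40) mod 7
= 70 mod 7 = 0
h=0 → Saturday


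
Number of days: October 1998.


Month: October (month 10)
October has 31 days

31 days


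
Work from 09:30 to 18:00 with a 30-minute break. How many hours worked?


8h 0m (480 minutes)

Total time = (18×60+0) - (9×60+30)
= 1080 - 570 = 510 min
Minus break: 510 - 30 = 480 min
= 8h 0m


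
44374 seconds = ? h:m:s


12h 19m 34s

Hours: 44374 ÷ 3600 = 12 remainder 1174
Minutes: 1174 ÷ 60 = 19 remainder 34
Seconds: 34


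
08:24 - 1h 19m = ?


07:05

Start: 504 minutes from midnight
Subtract: 79 minutes
Remaining: 504 - 79 = 425
Hours: 7, Minutes: 5


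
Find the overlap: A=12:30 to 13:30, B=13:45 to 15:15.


Meeting A: 750-810 (in minutes from midnight)
Meeting B: 825-915
Overlap start = max(750, 825) = 825
Overlap end = min(810, 915) = 810
Overlap = max(0, 810 - 825) = 0 min

0 minutes


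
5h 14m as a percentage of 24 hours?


0.2181 (21.81%)

Total minutes: 5×60 + 14 = 314
Day = 24×60 = 1440 minutes
Fraction = 314/1440 ≈ 0.2181
As a percentage: 314/1440 × 100 ≈ 21.81%


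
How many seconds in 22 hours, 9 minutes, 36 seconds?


Hours: 22 × 3600 = 79200
Minutes: 9 × 60 = 540
Seconds: 36
Total = 79200 + 540 + 36 = 79776

79776 seconds


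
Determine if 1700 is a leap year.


Rules: divisible by 4 AND (not by 100 OR by 400)
1700 ÷ 4 = 425 exactly → divisible by 4
1700 ÷ 100 = 17 exactly → divisible by 100
1700 ÷ 400 = 4 remainder 100 → not divisible by 400
Divisible by 100 but not by 400 → not a leap year

No


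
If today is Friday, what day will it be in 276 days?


Start: Friday (index 4)
(4 + 276) mod 7
= 280 mod 7
= 0
Index 0 → Monday

Monday


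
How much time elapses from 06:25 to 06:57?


0h 32m

End time in minutes: 6×60 + 57 = 417
Start time in minutes: 6×60 + 25 = 385
Difference = 417 - 385 = 32 minutes
= 0 hours 32 minutes


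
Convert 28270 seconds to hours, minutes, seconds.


7h 51m 10s

Hours: 28270 ÷ 3600 = 7 remainder 3070
Minutes: 3070 ÷ 60 = 51 remainder 10
Seconds: 10


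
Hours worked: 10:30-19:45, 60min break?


8h 15m (495 minutes)

Total time = (19×60+45) - (10×60+30)
= 1185 - 630 = 555 min
Minus break: 555 - 60 = 495 min
= 8h 15m


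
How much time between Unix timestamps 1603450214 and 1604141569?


Difference = 1604141569 - 1603450214 = 691355 seconds
In hours: 691355 / 3600 ≈ 192.0
In days: 691355 / 86400 ≈ 8.00

691355 seconds (192.0 hours / 8.00 days)


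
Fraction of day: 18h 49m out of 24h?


0.7840 (78.40%)

Total minutes: 18×60 + 49 = 1129
Day = 24×60 = 1440 minutes
Fraction = 1129/1440 ≈ 0.7840
As a percentage: 1129/1440 × 100 ≈ 78.40%


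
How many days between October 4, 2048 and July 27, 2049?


296 days

From October 4, 2048 to July 27, 2049
Rest of October 2048: 31 - 4 = 27
Full months: November 30, December 31, January 31, February 2049 28, March 31, April 30, May 31, June 30
Days into July 2049: 27
Total = 27 + 30 + 31 + 31 + 28 + 31 + 30 + 31 + 30 + 27 = 296 days


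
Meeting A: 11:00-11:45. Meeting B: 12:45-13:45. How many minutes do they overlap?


Meeting A: 660-705 (in minutes from midnight)
Meeting B: 765-825
Overlap start = max(660, 765) = 765
Overlap end = min(705, 825) = 705
Overlap = max(0, 705 - 765) = 0 min

0 minutes


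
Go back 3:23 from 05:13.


Start: 313 minutes from midnight
Subtract: 203 minutes
Remaining: 313 - 203 = 110
Hours: 1, Minutes: 50

01:50


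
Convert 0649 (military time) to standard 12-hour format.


Hour: 6
6 < 12 → AM

6:49 AM


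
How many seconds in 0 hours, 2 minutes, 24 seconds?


Hours: 0 × 3600 = 0
Minutes: 2 × 60 = 120
Seconds: 24
Total = 0 + 120 + 24 = 144

144 seconds


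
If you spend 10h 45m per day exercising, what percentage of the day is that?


44.8%

Time: 645 minutes
Day: 1440 minutes
Percentage = (645/1440) × 100 ≈ 44.8%


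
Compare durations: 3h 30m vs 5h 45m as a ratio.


14:23 (0.61)

Duration 1: 210 minutes
Duration 2: 345 minutes
Ratio = 210:345
GCD = 15
Simplified = 14:23
As a decimal: 14/23 ≈ 0.61


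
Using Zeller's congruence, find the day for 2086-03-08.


Friday

Zeller's congruence:
q=8, m=3, k=86, j=20
h = (8 + ⌊13×4/5⌋ + 86 + ⌊86/4⌋ + ⌊20/4⌋ - 2×20) mod 7
= (8 + 10 + 86 + 21 + 5 - 40) mod 7
= 90 mod 7 = 6
h=6 → Friday


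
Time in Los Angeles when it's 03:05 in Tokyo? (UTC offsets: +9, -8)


10:05 (previous day)

Time difference = UTC-8 - UTC+9 = -17 hours
New hour = (3 -17) mod 24
= -14 mod 24 = 10
Minutes unchanged → 10:05; -14 < 0 → previous day


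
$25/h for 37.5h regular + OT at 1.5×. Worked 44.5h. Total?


Regular: 37.5h × $25 = $937.50
Overtime: 44.5 - 37.5 = 7.0h
OT pay: 7.0h × $25 × 1.5 = $262.50
Total = $937.50 + $262.50 = $1200.00

$1200.00


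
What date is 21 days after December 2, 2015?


Start: December 2, 2015
Add 21 days
December 2 + 21 = December 23, 2015

December 23, 2015


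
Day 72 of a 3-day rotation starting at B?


Shift A

Shifts: A, B, C
Start: B (index 1)
Day 72: (1 + 72 - 1) mod 3
= 72 mod 3
= 0
Index 0 → shift A


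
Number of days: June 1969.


30 days

Month: June (month 6)
June has 30 days


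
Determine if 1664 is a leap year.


Yes

Rules: divisible by 4 AND (not by 100 OR by 400)
1664 ÷ 4 = 416 exactly → divisible by 4
1664 ÷ 100 = 16 remainder 64 → not divisible by 100
Divisible by 4 but not by 100 → leap year


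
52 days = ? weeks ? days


Weeks: 52 ÷ 7 = 7 remainder 3

7 weeks 3 days


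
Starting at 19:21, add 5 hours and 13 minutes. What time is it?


00:34 (next day)

Start: 1161 minutes from midnight
Add: 313 minutes
Total: 1474 minutes
Hours: 1474 ÷ 60 = 24 remainder 34
24 ≥ 24 → 24 - 24 = 0 (next day)


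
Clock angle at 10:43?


Hour hand = 10×30 + 43×0.5 = 321.5°
Minute hand = 43×6 = 258°
Difference = |321.5 - 258| = 63.5°

63.5°


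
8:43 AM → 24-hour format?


08:43

Input: 8:43 AM
AM hour stays: 8


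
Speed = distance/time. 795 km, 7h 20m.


Distance: 795 km
Time: 7h 20m = 440 min = 440/60 = 22/3 hours
Speed = 795 ÷ (22/3) = 795 × 3 / 22 = 2385/22 ≈ 108.4 km/h

108.4 km/h


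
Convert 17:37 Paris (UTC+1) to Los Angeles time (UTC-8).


Time difference = UTC-8 - UTC+1 = -9 hours
New hour = (17 -9) mod 24
= 8 mod 24 = 8
Minutes unchanged → 08:37

08:37


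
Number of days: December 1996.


31 days

Month: December (month 12)
December has 31 days


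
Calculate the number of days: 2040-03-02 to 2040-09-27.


From March 2, 2040 to September 27, 2040
Rest of March 2040: 31 - 2 = 29
Full months: April 30, May 31, June 30, July 31, August 31
Days into September 2040: 27
Total = 29 + 30 + 31 + 30 + 31 + 31 + 27 = 209 days

209 days


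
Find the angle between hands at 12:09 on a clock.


49.5°

Hour hand (12 ≡ 0 on the dial): 0×30 + 9×0.5 = 4.5°
Minute hand = 9×6 = 54°
Difference = |4.5 - 54| = 49.5°


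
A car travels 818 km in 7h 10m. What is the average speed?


114.1 km/h

Distance: 818 km
Time: 7h 10m = 430 min = 430/60 = 43/6 hours
Speed = 818 ÷ (43/6) = 818 × 6 / 43 = 4908/43 ≈ 114.1 km/h


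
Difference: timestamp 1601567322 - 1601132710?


Difference = 1601567322 - 1601132710 = 434612 seconds
In hours: 434612 / 3600 ≈ 120.7
In days: 434612 / 86400 ≈ 5.03

434612 seconds (120.7 hours / 5.03 days)


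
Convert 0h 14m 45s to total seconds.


885 seconds

Hours: 0 × 3600 = 0
Minutes: 14 × 60 = 840
Seconds: 45
Total = 0 + 840 + 45 = 885


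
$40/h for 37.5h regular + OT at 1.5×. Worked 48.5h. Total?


Regular: 37.5h × $40 = $1500.00
Overtime: 48.5 - 37.5 = 11.0h
OT pay: 11.0h × $40 × 1.5 = $660.00
Total = $1500.00 + $660.00 = $2160.00

$2160.00


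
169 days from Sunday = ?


Start: Sunday (index 6)
(6 + 169) mod 7
= 175 mod 7
= 0
Index 0 → Monday

Monday


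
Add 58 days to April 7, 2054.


June 4, 2054

Start: April 7, 2054
Add 58 days
April 7 → May 1: 30 - 7 + 1 = 24 days (58 - 24 = 34 left)
May 1 → June 1: 31 - 1 + 1 = 31 days (34 - 31 = 3 left)
June 1 + 3 = June 4, 2054


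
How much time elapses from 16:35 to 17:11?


0h 36m

End time in minutes: 17×60 + 11 = 1031
Start time in minutes: 16×60 + 35 = 995
Difference = 1031 - 995 = 36 minutes
= 0 hours 36 minutes


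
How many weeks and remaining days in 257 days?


Weeks: 257 ÷ 7 = 36 remainder 5

36 weeks 5 days


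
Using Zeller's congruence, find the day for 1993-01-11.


Monday

Zeller's congruence:
q=11, m=13, k=92, j=19
h = (11 + ⌊13×14/5⌋ + 92 + ⌊92/4⌋ + ⌊19/4⌋ - 2×19) mod 7
= (11 + 36 + 92 + 23 + 4 - 38) mod 7
= 128 mod 7 = 2
h=2 → Monday


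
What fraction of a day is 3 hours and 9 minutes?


0.1313 (13.13%)

Total minutes: 3×60 + 9 = 189
Day = 24×60 = 1440 minutes
Fraction = 189/1440 ≈ 0.1313
As a percentage: 189/1440 × 100 ≈ 13.13%


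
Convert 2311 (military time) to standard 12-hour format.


Hour: 23
23 - 12 = 11 → PM

11:11 PM


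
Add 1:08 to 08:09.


09:17

Start: 489 minutes from midnight
Add: 68 minutes
Total: 557 minutes
Hours: 557 ÷ 60 = 9 remainder 17


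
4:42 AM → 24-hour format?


Input: 4:42 AM
AM hour stays: 4

04:42


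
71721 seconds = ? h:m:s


19h 55m 21s

Hours: 71721 ÷ 3600 = 19 remainder 3321
Minutes: 3321 ÷ 60 = 55 remainder 21
Seconds: 21


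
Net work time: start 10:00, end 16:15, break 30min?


5h 45m (345 minutes)

Total time = (16×60+15) - (10×60+0)
= 975 - 600 = 375 min
Minus break: 375 - 30 = 345 min
= 5h 45m


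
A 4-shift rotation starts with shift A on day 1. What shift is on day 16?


Shift D

Shifts: A, B, C, D
Start: A (index 0)
Day 16: (0 + 16 - 1) mod 4
= 15 mod 4
= 3
Index 3 → shift D


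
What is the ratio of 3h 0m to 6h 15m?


Duration 1: 180 minutes
Duration 2: 375 minutes
Ratio = 180:375
GCD = 15
Simplified = 12:25
As a decimal: 12/25 = 0.48

12:25 (0.48)


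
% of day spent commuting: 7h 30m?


Time: 450 minutes
Day: 1440 minutes
Percentage = (450/1440) × 100 ≈ 31.3%

31.3%


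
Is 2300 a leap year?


No

Rules: divisible by 4 AND (not by 100 OR by 400)
2300 ÷ 4 = 575 exactly → divisible by 4
2300 ÷ 100 = 23 exactly → divisible by 100
2300 ÷ 400 = 5 remainder 300 → not divisible by 400
Divisible by 100 but not by 400 → not a leap year


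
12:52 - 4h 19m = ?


Start: 772 minutes from midnight
Subtract: 259 minutes
Remaining: 772 - 259 = 513
Hours: 8, Minutes: 33

08:33


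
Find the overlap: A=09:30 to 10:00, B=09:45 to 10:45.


Meeting A: 570-600 (in minutes from midnight)
Meeting B: 585-645
Overlap start = max(570, 585) = 585
Overlap end = min(600, 645) = 600
Overlap = max(0, 600 - 585) = 15 min

15 minutes


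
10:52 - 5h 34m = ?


05:18

Start: 652 minutes from midnight
Subtract: 334 minutes
Remaining: 652 - 334 = 318
Hours: 5, Minutes: 18


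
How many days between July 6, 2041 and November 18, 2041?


135 days

From July 6, 2041 to November 18, 2041
Rest of July 2041: 31 - 6 = 25
Full months: August 31, September 30, October 31
Days into November 2041: 18
Total = 25 + 31 + 30 + 31 + 18 = 135 days


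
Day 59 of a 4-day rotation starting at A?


Shift C

Shifts: A, B, C, D
Start: A (index 0)
Day 59: (0 + 59 - 1) mod 4
= 58 mod 4
= 2
Index 2 → shift C


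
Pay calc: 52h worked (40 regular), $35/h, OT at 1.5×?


Regular: 40h × $35 = $1400.00
Overtime: 52 - 40 = 12h
OT pay: 12h × $35 × 1.5 = $630.00
Total = $1400.00 + $630.00 = $2030.00

$2030.00


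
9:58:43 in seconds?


35923 seconds

Hours: 9 × 3600 = 32400
Minutes: 58 × 60 = 3480
Seconds: 43
Total = 32400 + 3480 + 43 = 35923


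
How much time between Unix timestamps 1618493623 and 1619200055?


706432 seconds (196.2 hours / 8.18 days)

Difference = 1619200055 - 1618493623 = 706432 seconds
In hours: 706432 / 3600 ≈ 196.2
In days: 706432 / 86400 ≈ 8.18


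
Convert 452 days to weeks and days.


Weeks: 452 ÷ 7 = 64 remainder 4

64 weeks 4 days


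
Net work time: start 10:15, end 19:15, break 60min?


Total time = (19×60+15) - (10×60+15)
= 1155 - 615 = 540 min
Minus break: 540 - 60 = 480 min
= 8h 0m

8h 0m (480 minutes)


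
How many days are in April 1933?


30 days

Month: April (month 4)
April has 30 days


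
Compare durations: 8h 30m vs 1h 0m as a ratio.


17:2 (8.50)

Duration 1: 510 minutes
Duration 2: 60 minutes
Ratio = 510:60
GCD = 30
Simplified = 17:2
As a decimal: 17/2 = 8.50


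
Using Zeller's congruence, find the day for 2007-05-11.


Zeller's congruence:
q=11, m=5, k=7, j=20
h = (11 + ⌊13×6/5⌋ + 7 + ⌊7/4⌋ + ⌊20/4⌋ - 2×20) mod 7
= (11 + 15 + 7 + 1 + 5 - 40) mod 7
= -1 mod 7 = 6
h=6 → Friday

Friday


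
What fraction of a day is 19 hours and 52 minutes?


Total minutes: 19×60 + 52 = 1192
Day = 24×60 = 1440 minutes
Fraction = 1192/1440 ≈ 0.8278
As a percentage: 1192/1440 × 100 ≈ 82.78%

0.8278 (82.78%)


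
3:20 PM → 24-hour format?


Input: 3:20 PM
PM: 3 + 12 = 15

15:20


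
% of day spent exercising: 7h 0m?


Time: 420 minutes
Day: 1440 minutes
Percentage = (420/1440) × 100 ≈ 29.2%

29.2%


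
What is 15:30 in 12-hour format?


Hour: 15
15 - 12 = 3 → PM

3:30 PM


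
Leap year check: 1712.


Yes

Rules: divisible by 4 AND (not by 100 OR by 400)
1712 ÷ 4 = 428 exactly → divisible by 4
1712 ÷ 100 = 17 remainder 12 → not divisible by 100
Divisible by 4 but not by 100 → leap year


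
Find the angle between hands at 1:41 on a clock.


164.5°

Hour hand = 1×30 + 41×0.5 = 50.5°
Minute hand = 41×6 = 246°
Difference = |50.5 - 246| = 195.5°
Since > 180°: 360 - 195.5 = 164.5°


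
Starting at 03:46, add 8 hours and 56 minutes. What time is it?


12:42

Start: 226 minutes from midnight
Add: 536 minutes
Total: 762 minutes
Hours: 762 ÷ 60 = 12 remainder 42


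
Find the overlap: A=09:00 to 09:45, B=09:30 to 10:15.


Meeting A: 540-585 (in minutes from midnight)
Meeting B: 570-615
Overlap start = max(540, 570) = 570
Overlap end = min(585, 615) = 585
Overlap = max(0, 585 - 570) = 15 min

15 minutes


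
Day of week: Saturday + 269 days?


Tuesday

Start: Saturday (index 5)
(5 + 269) mod 7
= 274 mod 7
= 1
Index 1 → Tuesday


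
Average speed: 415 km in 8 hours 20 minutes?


Distance: 415 km
Time: 8h 20m = 500 min = 500/60 = 25/3 hours
Speed = 415 ÷ (25/3) = 415 × 3 / 25 = 1245/25 = 49.8 km/h

49.8 km/h


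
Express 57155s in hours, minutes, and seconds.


15h 52m 35s

Hours: 57155 ÷ 3600 = 15 remainder 3155
Minutes: 3155 ÷ 60 = 52 remainder 35
Seconds: 35


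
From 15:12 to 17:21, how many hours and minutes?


2h 9m

End time in minutes: 17×60 + 21 = 1041
Start time in minutes: 15×60 + 12 = 912
Difference = 1041 - 912 = 129 minutes
= 2 hours 9 minutes


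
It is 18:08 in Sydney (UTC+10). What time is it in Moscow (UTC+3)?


11:08

Time difference = UTC+3 - UTC+10 = -7 hours
New hour = (18 -7) mod 24
= 11 mod 24 = 11
Minutes unchanged → 11:08


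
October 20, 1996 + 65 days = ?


December 24, 1996

Start: October 20, 1996
Add 65 days
October 20 → November 1: 31 - 20 + 1 = 12 days (65 - 12 = 53 left)
November 1 → December 1: 30 - 1 + 1 = 30 days (53 - 30 = 23 left)
December 1 + 23 = December 24, 1996


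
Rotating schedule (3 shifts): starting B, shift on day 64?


Shift B

Shifts: A, B, C
Start: B (index 1)
Day 64: (1 + 64 - 1) mod 3
= 64 mod 3
= 1
Index 1 → shift B


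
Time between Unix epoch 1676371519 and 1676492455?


Difference = 1676492455 - 1676371519 = 120936 seconds
In hours: 120936 / 3600 ≈ 33.6
In days: 120936 / 86400 ≈ 1.40

120936 seconds (33.6 hours / 1.40 days)


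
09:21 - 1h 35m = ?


07:46

Start: 561 minutes from midnight
Subtract: 95 minutes
Remaining: 561 - 95 = 466
Hours: 7, Minutes: 46


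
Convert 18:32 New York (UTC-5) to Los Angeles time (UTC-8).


Time difference = UTC-8 - UTC-5 = -3 hours
New hour = (18 -3) mod 24
= 15 mod 24 = 15
Minutes unchanged → 15:32

15:32


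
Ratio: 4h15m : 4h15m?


Duration 1: 255 minutes
Duration 2: 255 minutes
Ratio = 255:255
GCD = 255
Simplified = 1:1
As a decimal: 1/1 = 1.00

1:1 (1.00)


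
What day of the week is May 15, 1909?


Zeller's congruence:
q=15, m=5, k=9, j=19
h = (15 + ⌊13×6/5⌋ + 9 + ⌊9/4⌋ + ⌊19/4⌋ - 2×19) mod 7
= (15 + 15 + 9 + 2 + 4 - 38) mod 7
= 7 mod 7 = 0
h=0 → Saturday

Saturday


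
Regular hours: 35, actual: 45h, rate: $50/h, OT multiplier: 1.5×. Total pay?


$2500.00

Regular: 35h × $50 = $1750.00
Overtime: 45 - 35 = 10h
OT pay: 10h × $50 × 1.5 = $750.00
Total = $1750.00 + $750.00 = $2500.00


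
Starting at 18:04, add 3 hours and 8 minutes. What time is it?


Start: 1084 minutes from midnight
Add: 188 minutes
Total: 1272 minutes
Hours: 1272 ÷ 60 = 21 remainder 12

21:12


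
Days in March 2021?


Month: March (month 3)
March has 31 days

31 days


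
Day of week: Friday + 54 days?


Wednesday

Start: Friday (index 4)
(4 + 54) mod 7
= 58 mod 7
= 2
Index 2 → Wednesday


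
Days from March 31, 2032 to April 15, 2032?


15 days

From March 31, 2032 to April 15, 2032
Rest of March 2032: 31 - 31 = 0
Days into April 2032: 15
Total = 0 + 15 = 15 days


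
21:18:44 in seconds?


Hours: 21 × 3600 = 75600
Minutes: 18 × 60 = 1080
Seconds: 44
Total = 75600 + 1080 + 44 = 76724

76724 seconds


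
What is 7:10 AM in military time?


Input: 7:10 AM
AM hour stays: 7

07:10


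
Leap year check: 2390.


Rules: divisible by 4 AND (not by 100 OR by 400)
2390 ÷ 4 = 597 remainder 2 → not divisible by 4
Not divisible by 4 → not a leap year

No


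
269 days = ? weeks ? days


38 weeks 3 days

Weeks: 269 ÷ 7 = 38 remainder 3


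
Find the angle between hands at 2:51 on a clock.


139.5°

Hour hand = 2×30 + 51×0.5 = 85.5°
Minute hand = 51×6 = 306°
Difference = |85.5 - 306| = 220.5°
Since > 180°: 360 - 220.5 = 139.5°


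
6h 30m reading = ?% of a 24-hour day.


27.1%

Time: 390 minutes
Day: 1440 minutes
Percentage = (390/1440) × 100 ≈ 27.1%


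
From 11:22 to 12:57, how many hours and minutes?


1h 35m

End time in minutes: 12×60 + 57 = 777
Start time in minutes: 11×60 + 22 = 682
Difference = 777 - 682 = 95 minutes
= 1 hours 35 minutes


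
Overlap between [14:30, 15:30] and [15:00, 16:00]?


30 minutes

Meeting A: 870-930 (in minutes from midnight)
Meeting B: 900-960
Overlap start = max(870, 900) = 900
Overlap end = min(930, 960) = 930
Overlap = max(0, 930 - 900) = 30 min


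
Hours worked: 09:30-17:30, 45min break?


7h 15m (435 minutes)

Total time = (17×60+30) - (9×60+30)
= 1050 - 570 = 480 min
Minus break: 480 - 45 = 435 min
= 7h 15m


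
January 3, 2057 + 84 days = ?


March 28, 2057

Start: January 3, 2057
Add 84 days
January 3 → February 1: 31 - 3 + 1 = 29 days (84 - 29 = 55 left)
February 1 → March 1: 28 - 1 + 1 = 28 days (55 - 28 = 27 left)
March 1 + 27 = March 28, 2057


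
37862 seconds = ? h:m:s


Hours: 37862 ÷ 3600 = 10 remainder 1862
Minutes: 1862 ÷ 60 = 31 remainder 2
Seconds: 2

10h 31m 2s


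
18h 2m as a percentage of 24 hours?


0.7514 (75.14%)

Total minutes: 18×60 + 2 = 1082
Day = 24×60 = 1440 minutes
Fraction = 1082/1440 ≈ 0.7514
As a percentage: 1082/1440 × 100 ≈ 75.14%


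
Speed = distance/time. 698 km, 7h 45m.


90.1 km/h

Distance: 698 km
Time: 7h 45m = 465 min = 465/60 = 31/4 hours
Speed = 698 ÷ (31/4) = 698 × 4 / 31 = 2792/31 ≈ 90.1 km/h


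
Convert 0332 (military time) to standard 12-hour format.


Hour: 3
3 < 12 → AM

3:32 AM


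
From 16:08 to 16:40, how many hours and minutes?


End time in minutes: 16×60 + 40 = 1000
Start time in minutes: 16×60 + 8 = 968
Difference = 1000 - 968 = 32 minutes
= 0 hours 32 minutes

0h 32m


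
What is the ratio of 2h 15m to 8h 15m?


3:11 (0.27)

Duration 1: 135 minutes
Duration 2: 495 minutes
Ratio = 135:495
GCD = 45
Simplified = 3:11
As a decimal: 3/11 ≈ 0.27


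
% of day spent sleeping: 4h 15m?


17.7%

Time: 255 minutes
Day: 1440 minutes
Percentage = (255/1440) × 100 ≈ 17.7%


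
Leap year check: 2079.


Rules: divisible by 4 AND (not by 100 OR by 400)
2079 ÷ 4 = 519 remainder 3 → not divisible by 4
Not divisible by 4 → not a leap year

No


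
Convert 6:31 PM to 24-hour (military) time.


18:31

Input: 6:31 PM
PM: 6 + 12 = 18


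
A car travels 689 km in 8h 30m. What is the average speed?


Distance: 689 km
Time: 8h 30m = 510 min = 510/60 = 17/2 hours
Speed = 689 ÷ (17/2) = 689 × 2 / 17 = 1378/17 ≈ 81.1 km/h

81.1 km/h


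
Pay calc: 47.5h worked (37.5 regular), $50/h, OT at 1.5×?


Regular: 37.5h × $50 = $1875.00
Overtime: 47.5 - 37.5 = 10.0h
OT pay: 10.0h × $50 × 1.5 = $750.00
Total = $1875.00 + $750.00 = $2625.00

$2625.00


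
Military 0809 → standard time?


8:09 AM

Hour: 8
8 < 12 → AM


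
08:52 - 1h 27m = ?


Start: 532 minutes from midnight
Subtract: 87 minutes
Remaining: 532 - 87 = 445
Hours: 7, Minutes: 25

07:25


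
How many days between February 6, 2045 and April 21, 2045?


From February 6, 2045 to April 21, 2045
Rest of February 2045: 28 - 6 = 22
Full months: March 31
Days into April 2045: 21
Total = 22 + 31 + 21 = 74 days

74 days


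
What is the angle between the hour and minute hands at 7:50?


Hour hand = 7×30 + 50×0.5 = 235.0°
Minute hand = 50×6 = 300°
Difference = |235.0 - 300| = 65.0°

65.0°


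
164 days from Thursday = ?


Sunday

Start: Thursday (index 3)
(3 + 164) mod 7
= 167 mod 7
= 6
Index 6 → Sunday


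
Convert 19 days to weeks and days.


2 weeks 5 days

Weeks: 19 ÷ 7 = 2 remainder 5


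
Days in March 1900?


31 days

Month: March (month 3)
March has 31 days


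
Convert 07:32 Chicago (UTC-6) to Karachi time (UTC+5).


18:32

Time difference = UTC+5 - UTC-6 = +11 hours
New hour = (7 + 11) mod 24
= 18 mod 24 = 18
Minutes unchanged → 18:32


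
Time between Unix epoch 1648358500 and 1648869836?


511336 seconds (142.0 hours / 5.92 days)

Difference = 1648869836 - 1648358500 = 511336 seconds
In hours: 511336 / 3600 ≈ 142.0
In days: 511336 / 86400 ≈ 5.92


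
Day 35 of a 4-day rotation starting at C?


Shifts: A, B, C, D
Start: C (index 2)
Day 35: (2 + 35 - 1) mod 4
= 36 mod 4
= 0
Index 0 → shift A

Shift A


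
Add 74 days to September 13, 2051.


Start: September 13, 2051
Add 74 days
September 13 → October 1: 30 - 13 + 1 = 18 days (74 - 18 = 56 left)
October 1 → November 1: 31 - 1 + 1 = 31 days (56 - 31 = 25 left)
November 1 + 25 = November 26, 2051

November 26, 2051


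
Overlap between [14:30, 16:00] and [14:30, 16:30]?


90 minutes

Meeting A: 870-960 (in minutes from midnight)
Meeting B: 870-990
Overlap start = max(870, 870) = 870
Overlap end = min(960, 990) = 960
Overlap = max(0, 960 - 870) = 90 min


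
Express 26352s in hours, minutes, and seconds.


Hours: 26352 ÷ 3600 = 7 remainder 1152
Minutes: 1152 ÷ 60 = 19 remainder 12
Seconds: 12

7h 19m 12s


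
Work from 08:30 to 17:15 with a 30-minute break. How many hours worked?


8h 15m (495 minutes)

Total time = (17×60+15) - (8×60+30)
= 1035 - 510 = 525 min
Minus break: 525 - 30 = 495 min
= 8h 15m


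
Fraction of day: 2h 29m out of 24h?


Total minutes: 2×60 + 29 = 149
Day = 24×60 = 1440 minutes
Fraction = 149/1440 ≈ 0.1035
As a percentage: 149/1440 × 100 ≈ 10.35%

0.1035 (10.35%)


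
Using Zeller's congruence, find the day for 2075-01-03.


Zeller's congruence:
q=3, m=13, k=74, j=20
h = (3 + ⌊13×14/5⌋ + 74 + ⌊74/4⌋ + ⌊20/4⌋ - 2×20) mod 7
= (3 + 36 + 74 + 18 + 5 - 40) mod 7
= 96 mod 7 = 5
h=5 → Thursday

Thursday


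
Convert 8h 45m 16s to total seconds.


Hours: 8 × 3600 = 28800
Minutes: 45 × 60 = 2700
Seconds: 16
Total = 28800 + 2700 + 16 = 31516

31516 seconds


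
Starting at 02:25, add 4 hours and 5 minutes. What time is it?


Start: 145 minutes from midnight
Add: 245 minutes
Total: 390 minutes
Hours: 390 ÷ 60 = 6 remainder 30

06:30


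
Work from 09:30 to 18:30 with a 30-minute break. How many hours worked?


8h 30m (510 minutes)

Total time = (18×60+30) - (9×60+30)
= 1110 - 570 = 540 min
Minus break: 540 - 30 = 510 min
= 8h 30m


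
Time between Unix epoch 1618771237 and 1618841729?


Difference = 1618841729 - 1618771237 = 70492 seconds
In hours: 70492 / 3600 ≈ 19.6
In days: 70492 / 86400 ≈ 0.82

70492 seconds (19.6 hours / 0.82 days)


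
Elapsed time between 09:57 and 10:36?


0h 39m

End time in minutes: 10×60 + 36 = 636
Start time in minutes: 9×60 + 57 = 597
Difference = 636 - 597 = 39 minutes
= 0 hours 39 minutes


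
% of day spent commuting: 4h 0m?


16.7%

Time: 240 minutes
Day: 1440 minutes
Percentage = (240/1440) × 100 ≈ 16.7%


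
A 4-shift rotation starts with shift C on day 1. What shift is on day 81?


Shift C

Shifts: A, B, C, D
Start: C (index 2)
Day 81: (2 + 81 - 1) mod 4
= 82 mod 4
= 2
Index 2 → shift C


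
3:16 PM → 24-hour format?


Input: 3:16 PM
PM: 3 + 12 = 15

15:16


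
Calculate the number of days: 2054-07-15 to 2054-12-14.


152 days

From July 15, 2054 to December 14, 2054
Rest of July 2054: 31 - 15 = 16
Full months: August 31, September 30, October 31, November 30
Days into December 2054: 14
Total = 16 + 31 + 30 + 31 + 30 + 14 = 152 days


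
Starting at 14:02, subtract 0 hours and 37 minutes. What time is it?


13:25

Start: 842 minutes from midnight
Subtract: 37 minutes
Remaining: 842 - 37 = 805
Hours: 13, Minutes: 25


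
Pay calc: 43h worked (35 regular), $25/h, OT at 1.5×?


Regular: 35h × $25 = $875.00
Overtime: 43 - 35 = 8h
OT pay: 8h × $25 × 1.5 = $300.00
Total = $875.00 + $300.00 = $1175.00

$1175.00


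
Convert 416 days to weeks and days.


Weeks: 416 ÷ 7 = 59 remainder 3

59 weeks 3 days


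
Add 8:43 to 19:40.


Start: 1180 minutes from midnight
Add: 523 minutes
Total: 1703 minutes
Hours: 1703 ÷ 60 = 28 remainder 23
28 ≥ 24 → 28 - 24 = 4 (next day)

04:23 (next day)


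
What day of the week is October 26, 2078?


Zeller's congruence:
q=26, m=10, k=78, j=20
h = (26 + ⌊13×11/5⌋ + 78 + ⌊78/4⌋ + ⌊20/4⌋ - 2×20) mod 7
= (26 + 28 + 78 + 19 + 5 - 40) mod 7
= 116 mod 7 = 4
h=4 → Wednesday

Wednesday


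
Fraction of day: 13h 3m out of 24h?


Total minutes: 13×60 + 3 = 783
Day = 24×60 = 1440 minutes
Fraction = 783/1440 ≈ 0.5438
As a percentage: 783/1440 × 100 ≈ 54.38%

0.5438 (54.38%)


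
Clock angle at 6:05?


152.5°

Hour hand = 6×30 + 5×0.5 = 182.5°
Minute hand = 5×6 = 30°
Difference = |182.5 - 30| = 152.5°


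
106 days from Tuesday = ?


Start: Tuesday (index 1)
(1 + 106) mod 7
= 107 mod 7
= 2
Index 2 → Wednesday

Wednesday


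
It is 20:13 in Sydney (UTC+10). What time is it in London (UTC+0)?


10:13

Time difference = UTC+0 - UTC+10 = -10 hours
New hour = (20 -10) mod 24
= 10 mod 24 = 10
Minutes unchanged → 10:13


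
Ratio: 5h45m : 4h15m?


Duration 1: 345 minutes
Duration 2: 255 minutes
Ratio = 345:255
GCD = 15
Simplified = 23:17
As a decimal: 23/17 ≈ 1.35

23:17 (1.35)


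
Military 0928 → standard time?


Hour: 9
9 < 12 → AM

9:28 AM


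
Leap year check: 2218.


No

Rules: divisible by 4 AND (not by 100 OR by 400)
2218 ÷ 4 = 554 remainder 2 → not divisible by 4
Not divisible by 4 → not a leap year


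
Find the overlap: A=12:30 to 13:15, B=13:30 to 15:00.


0 minutes

Meeting A: 750-795 (in minutes from midnight)
Meeting B: 810-900
Overlap start = max(750, 810) = 810
Overlap end = min(795, 900) = 795
Overlap = max(0, 795 - 810) = 0 min


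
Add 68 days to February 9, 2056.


Start: February 9, 2056
Add 68 days
February 9 → March 1: 29 - 9 + 1 = 21 days (68 - 21 = 47 left)
March 1 → April 1: 31 - 1 + 1 = 31 days (47 - 31 = 16 left)
April 1 + 16 = April 17, 2056

April 17, 2056


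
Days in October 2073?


31 days

Month: October (month 10)
October has 31 days


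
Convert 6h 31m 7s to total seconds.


23467 seconds

Hours: 6 × 3600 = 21600
Minutes: 31 × 60 = 1860
Seconds: 7
Total = 21600 + 1860 + 7 = 23467


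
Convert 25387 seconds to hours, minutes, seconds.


7h 3m 7s

Hours: 25387 ÷ 3600 = 7 remainder 187
Minutes: 187 ÷ 60 = 3 remainder 7
Seconds: 7


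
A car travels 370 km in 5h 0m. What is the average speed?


74.0 km/h

Distance: 370 km
Time: 5 hours
Speed = 370 / 5 = 74.0 km/h


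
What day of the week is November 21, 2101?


Monday

Zeller's congruence:
q=21, m=11, k=1, j=21
h = (21 + ⌊13×12/5⌋ + 1 + ⌊1/4⌋ + ⌊21/4⌋ - 2×21) mod 7
= (21 + 31 + 1 + 0 + 5 - 42) mod 7
= 16 mod 7 = 2
h=2 → Monday


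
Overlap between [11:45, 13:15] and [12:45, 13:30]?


30 minutes

Meeting A: 705-795 (in minutes from midnight)
Meeting B: 765-810
Overlap start = max(705, 765) = 765
Overlap end = min(795, 810) = 795
Overlap = max(0, 795 - 765) = 30 min


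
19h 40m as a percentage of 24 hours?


Total minutes: 19×60 + 40 = 1180
Day = 24×60 = 1440 minutes
Fraction = 1180/1440 ≈ 0.8194
As a percentage: 1180/1440 × 100 ≈ 81.94%

0.8194 (81.94%)


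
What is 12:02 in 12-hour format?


12:02 PM

Hour: 12
12 → 12 PM (noon)


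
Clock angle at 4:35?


Hour hand = 4×30 + 35×0.5 = 137.5°
Minute hand = 35×6 = 210°
Difference = |137.5 - 210| = 72.5°

72.5°


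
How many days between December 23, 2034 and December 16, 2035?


358 days

From December 23, 2034 to December 16, 2035
Rest of December 2034: 31 - 23 = 8
Full months: January 31, February 2035 28, March 31, April 30, May 31, June 30, July 31, August 31, September 30, October 31, November 30
Days into December 2035: 16
Total = 8 + 31 + 28 + 31 + 30 + 31 + 30 + 31 + 31 + 30 + 31 + 30 + 16 = 358 days


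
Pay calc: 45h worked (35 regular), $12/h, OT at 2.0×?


Regular: 35h × $12 = $420.00
Overtime: 45 - 35 = 10h
OT pay: 10h × $12 × 2.0 = $240.00
Total = $420.00 + $240.00 = $660.00

$660.00


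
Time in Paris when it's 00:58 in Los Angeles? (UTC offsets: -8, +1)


09:58

Time difference = UTC+1 - UTC-8 = +9 hours
New hour = (0 + 9) mod 24
= 9 mod 24 = 9
Minutes unchanged → 09:58


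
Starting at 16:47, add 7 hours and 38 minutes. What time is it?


Start: 1007 minutes from midnight
Add: 458 minutes
Total: 1465 minutes
Hours: 1465 ÷ 60 = 24 remainder 25
24 ≥ 24 → 24 - 24 = 0 (next day)

00:25 (next day)


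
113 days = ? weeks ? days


16 weeks 1 days

Weeks: 113 ÷ 7 = 16 remainder 1


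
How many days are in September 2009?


Month: September (month 9)
September has 30 days

30 days


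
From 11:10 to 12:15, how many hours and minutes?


1h 5m

End time in minutes: 12×60 + 15 = 735
Start time in minutes: 11×60 + 10 = 670
Difference = 735 - 670 = 65 minutes
= 1 hours 5 minutes


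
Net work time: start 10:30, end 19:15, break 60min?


7h 45m (465 minutes)

Total time = (19×60+15) - (10×60+30)
= 1155 - 630 = 525 min
Minus break: 525 - 60 = 465 min
= 7h 45m


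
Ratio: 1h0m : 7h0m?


Duration 1: 60 minutes
Duration 2: 420 minutes
Ratio = 60:420
GCD = 60
Simplified = 1:7
As a decimal: 1/7 ≈ 0.14

1:7 (0.14)


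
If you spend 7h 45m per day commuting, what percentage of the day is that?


Time: 465 minutes
Day: 1440 minutes
Percentage = (465/1440) × 100 ≈ 32.3%

32.3%


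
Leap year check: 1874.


Rules: divisible by 4 AND (not by 100 OR by 400)
1874 ÷ 4 = 468 remainder 2 → not divisible by 4
Not divisible by 4 → not a leap year

No


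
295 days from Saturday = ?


Sunday

Start: Saturday (index 5)
(5 + 295) mod 7
= 300 mod 7
= 6
Index 6 → Sunday


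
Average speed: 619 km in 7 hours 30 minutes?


Distance: 619 km
Time: 7h 30m = 450 min = 450/60 = 15/2 hours
Speed = 619 ÷ (15/2) = 619 × 2 / 15 = 1238/15 ≈ 82.5 km/h

82.5 km/h


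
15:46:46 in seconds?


Hours: 15 × 3600 = 54000
Minutes: 46 × 60 = 2760
Seconds: 46
Total = 54000 + 2760 + 46 = 56806

56806 seconds


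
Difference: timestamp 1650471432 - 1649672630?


Difference = 1650471432 - 1649672630 = 798802 seconds
In hours: 798802 / 3600 ≈ 221.9
In days: 798802 / 86400 ≈ 9.25

798802 seconds (221.9 hours / 9.25 days)


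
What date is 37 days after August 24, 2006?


September 30, 2006

Start: August 24, 2006
Add 37 days
August 24 → September 1: 31 - 24 + 1 = 8 days (37 - 8 = 29 left)
September 1 + 29 = September 30, 2006


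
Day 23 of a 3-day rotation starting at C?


Shifts: A, B, C
Start: C (index 2)
Day 23: (2 + 23 - 1) mod 3
= 24 mod 3
= 0
Index 0 → shift A

Shift A


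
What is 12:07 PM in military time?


Input: 12:07 PM
12 PM → 12 (noon)

12:07


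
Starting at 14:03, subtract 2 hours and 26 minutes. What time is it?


11:37

Start: 843 minutes from midnight
Subtract: 146 minutes
Remaining: 843 - 146 = 697
Hours: 11, Minutes: 37


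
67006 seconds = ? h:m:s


Hours: 67006 ÷ 3600 = 18 remainder 2206
Minutes: 2206 ÷ 60 = 36 remainder 46
Seconds: 46

18h 36m 46s


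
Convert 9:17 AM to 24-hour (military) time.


09:17

Input: 9:17 AM
AM hour stays: 9


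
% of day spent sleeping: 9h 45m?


Time: 585 minutes
Day: 1440 minutes
Percentage = (585/1440) × 100 ≈ 40.6%

40.6%


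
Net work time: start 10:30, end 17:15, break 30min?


6h 15m (375 minutes)

Total time = (17×60+15) - (10×60+30)
= 1035 - 630 = 405 min
Minus break: 405 - 30 = 375 min
= 6h 15m


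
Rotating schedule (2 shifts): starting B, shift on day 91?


Shifts: A, B
Start: B (index 1)
Day 91: (1 + 91 - 1) mod 2
= 91 mod 2
= 1
Index 1 → shift B

Shift B


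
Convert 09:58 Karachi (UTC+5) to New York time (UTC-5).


23:58 (previous day)

Time difference = UTC-5 - UTC+5 = -10 hours
New hour = (9 -10) mod 24
= -1 mod 24 = 23
Minutes unchanged → 23:58; -1 < 0 → previous day


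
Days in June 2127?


30 days

Month: June (month 6)
June has 30 days


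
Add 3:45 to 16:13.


19:58

Start: 973 minutes from midnight
Add: 225 minutes
Total: 1198 minutes
Hours: 1198 ÷ 60 = 19 remainder 58


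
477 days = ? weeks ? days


Weeks: 477 ÷ 7 = 68 remainder 1

68 weeks 1 days


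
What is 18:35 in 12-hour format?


Hour: 18
18 - 12 = 6 → PM

6:35 PM


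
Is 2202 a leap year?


No

Rules: divisible by 4 AND (not by 100 OR by 400)
2202 ÷ 4 = 550 remainder 2 → not divisible by 4
Not divisible by 4 → not a leap year


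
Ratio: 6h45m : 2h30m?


27:10 (2.70)

Duration 1: 405 minutes
Duration 2: 150 minutes
Ratio = 405:150
GCD = 15
Simplified = 27:10
As a decimal: 27/10 = 2.70


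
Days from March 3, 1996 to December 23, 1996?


From March 3, 1996 to December 23, 1996
Rest of March 1996: 31 - 3 = 28
Full months: April 30, May 31, June 30, July 31, August 31, September 30, October 31, November 30
Days into December 1996: 23
Total = 28 + 30 + 31 + 30 + 31 + 31 + 30 + 31 + 30 + 23 = 295 days

295 days


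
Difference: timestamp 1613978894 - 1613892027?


Difference = 1613978894 - 1613892027 = 86867 seconds
In hours: 86867 / 3600 ≈ 24.1
In days: 86867 / 86400 ≈ 1.01

86867 seconds (24.1 hours / 1.01 days)


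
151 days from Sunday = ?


Thursday

Start: Sunday (index 6)
(6 + 151) mod 7
= 157 mod 7
= 3
Index 3 → Thursday


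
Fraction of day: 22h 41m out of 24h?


Total minutes: 22×60 + 41 = 1361
Day = 24×60 = 1440 minutes
Fraction = 1361/1440 ≈ 0.9451
As a percentage: 1361/1440 × 100 ≈ 94.51%

0.9451 (94.51%)


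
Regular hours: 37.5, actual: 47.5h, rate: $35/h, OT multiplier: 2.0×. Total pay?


Regular: 37.5h × $35 = $1312.50
Overtime: 47.5 - 37.5 = 10.0h
OT pay: 10.0h × $35 × 2.0 = $700.00
Total = $1312.50 + $700.00 = $2012.50

$2012.50


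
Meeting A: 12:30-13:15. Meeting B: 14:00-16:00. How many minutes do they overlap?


Meeting A: 750-795 (in minutes from midnight)
Meeting B: 840-960
Overlap start = max(750, 840) = 840
Overlap end = min(795, 960) = 795
Overlap = max(0, 795 - 840) = 0 min

0 minutes


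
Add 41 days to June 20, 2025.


Start: June 20, 2025
Add 41 days
June 20 → July 1: 30 - 20 + 1 = 11 days (41 - 11 = 30 left)
July 1 + 30 = July 31, 2025

July 31, 2025


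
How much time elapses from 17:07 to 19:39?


2h 32m

End time in minutes: 19×60 + 39 = 1179
Start time in minutes: 17×60 + 7 = 1027
Difference = 1179 - 1027 = 152 minutes
= 2 hours 32 minutes


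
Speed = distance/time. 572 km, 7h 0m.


81.7 km/h

Distance: 572 km
Time: 7 hours
Speed = 572 / 7 ≈ 81.7 km/h


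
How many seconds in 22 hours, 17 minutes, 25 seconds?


80245 seconds

Hours: 22 × 3600 = 79200
Minutes: 17 × 60 = 1020
Seconds: 25
Total = 79200 + 1020 + 25 = 80245
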